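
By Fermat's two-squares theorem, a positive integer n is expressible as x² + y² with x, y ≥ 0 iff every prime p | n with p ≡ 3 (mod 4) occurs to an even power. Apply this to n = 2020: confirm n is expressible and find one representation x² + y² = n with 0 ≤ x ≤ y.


Step 1: Factor n = 2020 = 2^2 · 5 · 101.
Step 2: Check the mod-4 condition on each prime factor: 2 = 2 (special); 5 ≡ 1 (mod 4), exponent 1; 101 ≡ 1 (mod 4), exponent 1.
All primes ≡ 3 (mod 4) appear to even exponent (or don't appear), so by the two-squares theorem n IS expressible as a sum of two squares.
Step 3: Build a representation. Group n = k² · m with k = 2 and m = 5 · 101 = 505 (a product of primes ≡ 1 (mod 4)); a representation of m scales to one of n via (k·x)² + (k·y)² = k²(x² + y²). Each prime p ≡ 1 (mod 4) is itself a sum of two squares; find a² by testing p − a² for a perfect square:
  5: 5 − 1² = 4 = 2² ⇒ 5 = 1² + 2².
  101: 101 − 1² = 100 = 10² ⇒ 101 = 1² + 10².
  Combine using the Brahmagupta–Fibonacci identity (a² + b²)(c² + d²) = (ac − bd)² + (ad + bc)² = (ac + bd)² + (ad − bc)²:
  5 · 101 = 505: from (1² + 2²)(1² + 10²), take (1·1 − 2·10, 1·10 + 2·1) = (1 − 20, 10 + 2) = (-19, 12); dropping signs (only squares matter) gives (19, 12); check 19² + 12² = 361 + 144 = 505 ✓.
  Scale by k = 2: (2·19, 2·12) = (38, 24).
Step 4: Order so x ≤ y and verify: 24² + 38² = 576 + 1444 = 2020 = n. ✓

n = 2020 = 24² + 38² (one valid representation with x ≤ y).


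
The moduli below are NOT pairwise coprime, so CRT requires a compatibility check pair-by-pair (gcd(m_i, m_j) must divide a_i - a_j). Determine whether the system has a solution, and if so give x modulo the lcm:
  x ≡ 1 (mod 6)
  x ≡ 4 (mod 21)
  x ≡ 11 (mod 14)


Moduli 6, 21, 14 are not pairwise coprime, so CRT works modulo lcm(m_i) when all pairwise compatibility conditions hold.
Pairwise compatibility: gcd(m_i, m_j) must divide a_i - a_j for every pair.
Merge one congruence at a time:
  Start: x ≡ 1 (mod 6).
  Combine with x ≡ 4 (mod 21): gcd(6, 21) = 3; 4 - 1 = 3, which IS divisible by 3, so compatible.
    Write x = 1 + 6·t and substitute into x ≡ 4 (mod 21): 6·t ≡ 4 − 1 = 3 (mod 21).
    Divide the congruence (and modulus) by g = 3: 2·t ≡ 1 (mod 7).
    The inverse of 2 mod 7 is 4 (since 2·4 = 8 = 1·7 + 1), so t ≡ 4·1 = 4 ≡ 4 (mod 7).
    Then x = 1 + 6·4 = 25, valid modulo lcm(6, 21) = 42: x ≡ 25 (mod 42).
  Combine with x ≡ 11 (mod 14): gcd(42, 14) = 14; 11 - 25 = -14, which IS divisible by 14, so compatible.
    Write x = 25 + 42·t and substitute into x ≡ 11 (mod 14): 42·t ≡ 11 − 25 = -14 (mod 14).
    Divide the congruence (and modulus) by g = 14: 3·t ≡ -1 (mod 1).
    Modulo 1 every t works; take t = 0.
    Then x = 25 + 42·0 = 25, valid modulo lcm(42, 14) = 42: x ≡ 25 (mod 42).
Verify: 25 mod 6 = 1, 25 mod 21 = 4, 25 mod 14 = 11.

x ≡ 25 (mod 42).


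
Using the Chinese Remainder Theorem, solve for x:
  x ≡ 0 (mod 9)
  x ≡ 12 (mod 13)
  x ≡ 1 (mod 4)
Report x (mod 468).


Moduli 9, 13, 4 are pairwise coprime; by CRT there is a unique solution modulo M = 9 · 13 · 4 = 468.
Solve pairwise, accumulating the modulus:
  Start with x ≡ 0 (mod 9).
  Combine with x ≡ 12 (mod 13): since gcd(9, 13) = 1, we get a unique residue mod 117.
    Write x = 0 + 9·t and substitute into x ≡ 12 (mod 13): 9·t ≡ 12 − 0 = 12 (mod 13).
    The inverse of 9 mod 13 is 3 (since 9·3 = 27 = 2·13 + 1), so t ≡ 3·12 = 36 ≡ 10 (mod 13).
    Then x = 0 + 9·10 = 90, valid modulo lcm(9, 13) = 117: x ≡ 90 (mod 117).
  Combine with x ≡ 1 (mod 4): since gcd(117, 4) = 1, we get a unique residue mod 468.
    Write x = 90 + 117·t and substitute into x ≡ 1 (mod 4): 117·t ≡ 1 − 90 = -89 (mod 4).
    Reduce coefficients mod 4: 1·t ≡ 3 (mod 4).
    So t ≡ 3 (mod 4).
    Then x = 90 + 117·3 = 441, valid modulo lcm(117, 4) = 468: x ≡ 441 (mod 468).
Verify: 441 mod 9 = 0 ✓, 441 mod 13 = 12 ✓, 441 mod 4 = 1 ✓.

x ≡ 441 (mod 468).


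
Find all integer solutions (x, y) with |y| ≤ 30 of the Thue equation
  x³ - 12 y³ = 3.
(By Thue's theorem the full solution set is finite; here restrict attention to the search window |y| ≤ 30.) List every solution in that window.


The equation is x³ - 12y³ = 3. For fixed y, x³ = 12·y³ + 3, so a solution requires the RHS to be a perfect cube.
Strategy: iterate y from -30 to 30, compute RHS = 12·y³ + 3, and check whether it is a (positive or negative) perfect cube.
Check small values of y:
  y = 0: RHS = 3 is not a perfect cube.
  y = 1: RHS = 15 is not a perfect cube.
  y = -1: RHS = -9 is not a perfect cube.
  y = 2: RHS = 99 is not a perfect cube.
  y = -2: RHS = -93 is not a perfect cube.
  y = 3: RHS = 327 is not a perfect cube.
  y = -3: RHS = -321 is not a perfect cube.
Continuing the search up to |y| = 30 finds no solutions either.
No (x, y) in the scanned range satisfies the equation.

No integer solutions with |y| ≤ 30.


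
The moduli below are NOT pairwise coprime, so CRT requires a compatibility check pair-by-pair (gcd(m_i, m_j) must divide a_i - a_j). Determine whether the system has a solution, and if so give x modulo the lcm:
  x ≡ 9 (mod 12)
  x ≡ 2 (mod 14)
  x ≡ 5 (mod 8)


Moduli 12, 14, 8 are not pairwise coprime, so CRT works modulo lcm(m_i) when all pairwise compatibility conditions hold.
Pairwise compatibility: gcd(m_i, m_j) must divide a_i - a_j for every pair.
Merge one congruence at a time:
  Start: x ≡ 9 (mod 12).
  Combine with x ≡ 2 (mod 14): gcd(12, 14) = 2, and 2 - 9 = -7 is NOT divisible by 2.
    ⇒ system is inconsistent (no integer solution).

No solution (the system is inconsistent).


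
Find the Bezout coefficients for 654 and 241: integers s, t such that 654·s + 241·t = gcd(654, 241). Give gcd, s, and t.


Euclidean algorithm on (654, 241) — divide until remainder is 0:
  654 = 2 · 241 + 172
  241 = 1 · 172 + 69
  172 = 2 · 69 + 34
  69 = 2 · 34 + 1
  34 = 34 · 1 + 0
gcd(654, 241) = 1.
Track Bezout coefficients alongside the remainders: start with r₀ = 654 = a·1 + b·0 (s = 1, t = 0) and r₁ = 241 = a·0 + b·1 (s = 0, t = 1); each new remainder r_{k+1} = r_{k-1} − q_k·r_k inherits s_{k+1} = s_{k-1} − q_k·s_k, t_{k+1} = t_{k-1} − q_k·t_k, so r_k = a·s_k + b·t_k at every step:
  q = 2: r = 172, s = 1 − 2·0 = 1, t = 0 − 2·1 = -2  (check: 654·1 + 241·(-2) = 172)
  q = 1: r = 69, s = 0 − 1·1 = -1, t = 1 − 1·(-2) = 3  (check: 654·(-1) + 241·3 = 69)
  q = 2: r = 34, s = 1 − 2·(-1) = 3, t = -2 − 2·3 = -8  (check: 654·3 + 241·(-8) = 34)
  q = 2: r = 1, s = -1 − 2·3 = -7, t = 3 − 2·(-8) = 19  (check: 654·(-7) + 241·19 = 1)
The row with r = 1 (the gcd) gives the Bezout coefficients s = -7, t = 19.
Result: 654 · (-7) + 241 · (19) = 1.

gcd(654, 241) = 1; s = -7, t = 19 (check: 654·(-7) + 241·19 = 1).


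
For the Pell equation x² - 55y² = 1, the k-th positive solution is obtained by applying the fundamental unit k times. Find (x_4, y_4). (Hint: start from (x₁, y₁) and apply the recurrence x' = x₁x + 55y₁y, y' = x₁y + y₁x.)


Step 1: Find the fundamental solution (x₁, y₁) of x² - 55y² = 1.
  Expand √55 as a continued fraction. a₀ = ⌊√55⌋ = 7; iterate m_{k+1} = d_k·a_k − m_k, d_{k+1} = (55 − m_{k+1}²)/d_k, a_{k+1} = ⌊(a₀ + m_{k+1})/d_{k+1}⌋ (starting m₀ = 0, d₀ = 1), with convergents p_k = a_k·p_{k-1} + p_{k-2}, q_k = a_k·q_{k-1} + q_{k-2} (p₋₁ = 1, q₋₁ = 0):
  k = 0: a₀ = 7; p₀/q₀ = 7/1; p₀² − 55·q₀² = 49 − 55 = -6.
  k = 1: m = 7, d = 6, a = ⌊(7 + 7)/6⌋ = 2; p/q = (2·7 + 1)/(2·1 + 0) = 15/2; p² − 55·q² = 225 − 220 = 5.
  k = 2: m = 5, d = 5, a = ⌊(7 + 5)/5⌋ = 2; p/q = (2·15 + 7)/(2·2 + 1) = 37/5; p² − 55·q² = 1369 − 1375 = -6.
  k = 3: m = 5, d = 6, a = ⌊(7 + 5)/6⌋ = 2; p/q = (2·37 + 15)/(2·5 + 2) = 89/12; p² − 55·q² = 7921 − 7920 = 1.
  The first convergent with p² − 55·q² = 1 gives the fundamental solution (x₁, y₁) = (89, 12).
Step 2: Apply the recurrence (x_{n+1}, y_{n+1}) = (x₁x_n + 55y₁y_n, x₁y_n + y₁x_n) repeatedly.
  From (x_1, y_1) = (89, 12): x_2 = 89·89 + 55·12·12 = 15841; y_2 = 89·12 + 12·89 = 2136.
  From (x_2, y_2) = (15841, 2136): x_3 = 89·15841 + 55·12·2136 = 2819609; y_3 = 89·2136 + 12·15841 = 380196.
  From (x_3, y_3) = (2819609, 380196): x_4 = 89·2819609 + 55·12·380196 = 501874561; y_4 = 89·380196 + 12·2819609 = 67672752.
Step 3: Verify x_4² - 55·y_4² = 251878074978942721 - 251878074978942720 = 1 (should be 1). ✓

(x_1, y_1) = (89, 12); (x_4, y_4) = (501874561, 67672752).


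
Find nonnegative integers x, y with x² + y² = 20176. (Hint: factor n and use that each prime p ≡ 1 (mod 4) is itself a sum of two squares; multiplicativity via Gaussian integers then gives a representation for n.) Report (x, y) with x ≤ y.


Step 1: Factor n = 20176 = 2^4 · 13 · 97.
Step 2: Check the mod-4 condition on each prime factor: 2 = 2 (special); 13 ≡ 1 (mod 4), exponent 1; 97 ≡ 1 (mod 4), exponent 1.
All primes ≡ 3 (mod 4) appear to even exponent (or don't appear), so by the two-squares theorem n IS expressible as a sum of two squares.
Step 3: Build a representation. Group n = k² · m with k = 4 and m = 13 · 97 = 1261 (a product of primes ≡ 1 (mod 4)); a representation of m scales to one of n via (k·x)² + (k·y)² = k²(x² + y²). Each prime p ≡ 1 (mod 4) is itself a sum of two squares; find a² by testing p − a² for a perfect square:
  13: 13 − 1² = 12, 13 − 2² = 9 = 3² ⇒ 13 = 2² + 3².
  97: 97 − 1² = 96, 97 − 2² = 93, 97 − 3² = 88, 97 − 4² = 81 = 9² ⇒ 97 = 4² + 9².
  Combine using the Brahmagupta–Fibonacci identity (a² + b²)(c² + d²) = (ac − bd)² + (ad + bc)² = (ac + bd)² + (ad − bc)²:
  13 · 97 = 1261: from (2² + 3²)(4² + 9²), take (2·4 − 3·9, 2·9 + 3·4) = (8 − 27, 18 + 12) = (-19, 30); dropping signs (only squares matter) gives (19, 30); check 19² + 30² = 361 + 900 = 1261 ✓.
  Scale by k = 4: (4·19, 4·30) = (76, 120).
Step 4: Order so x ≤ y and verify: 76² + 120² = 5776 + 14400 = 20176 = n. ✓

n = 20176 = 76² + 120² (one valid representation with x ≤ y).


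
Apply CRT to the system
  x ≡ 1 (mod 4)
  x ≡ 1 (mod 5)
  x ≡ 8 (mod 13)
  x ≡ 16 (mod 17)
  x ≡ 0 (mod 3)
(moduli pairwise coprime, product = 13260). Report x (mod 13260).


Product of moduli M = 4 · 5 · 13 · 17 · 3 = 13260.
Merge one congruence at a time:
  Start: x ≡ 1 (mod 4).
  Combine with x ≡ 1 (mod 5); new modulus lcm = 20.
    Write x = 1 + 4·t and substitute into x ≡ 1 (mod 5): 4·t ≡ 1 − 1 = 0 (mod 5).
    The inverse of 4 mod 5 is 4 (since 4·4 = 16 = 3·5 + 1), so t ≡ 4·0 = 0 ≡ 0 (mod 5).
    Then x = 1 + 4·0 = 1, valid modulo lcm(4, 5) = 20: x ≡ 1 (mod 20).
  Combine with x ≡ 8 (mod 13); new modulus lcm = 260.
    Write x = 1 + 20·t and substitute into x ≡ 8 (mod 13): 20·t ≡ 8 − 1 = 7 (mod 13).
    Reduce coefficients mod 13: 7·t ≡ 7 (mod 13).
    The inverse of 7 mod 13 is 2 (since 7·2 = 14 = 1·13 + 1), so t ≡ 2·7 = 14 ≡ 1 (mod 13).
    Then x = 1 + 20·1 = 21, valid modulo lcm(20, 13) = 260: x ≡ 21 (mod 260).
  Combine with x ≡ 16 (mod 17); new modulus lcm = 4420.
    Write x = 21 + 260·t and substitute into x ≡ 16 (mod 17): 260·t ≡ 16 − 21 = -5 (mod 17).
    Reduce coefficients mod 17: 5·t ≡ 12 (mod 17).
    The inverse of 5 mod 17 is 7 (since 5·7 = 35 = 2·17 + 1), so t ≡ 7·12 = 84 ≡ 16 (mod 17).
    Then x = 21 + 260·16 = 4181, valid modulo lcm(260, 17) = 4420: x ≡ 4181 (mod 4420).
  Combine with x ≡ 0 (mod 3); new modulus lcm = 13260.
    Write x = 4181 + 4420·t and substitute into x ≡ 0 (mod 3): 4420·t ≡ 0 − 4181 = -4181 (mod 3).
    Reduce coefficients mod 3: 1·t ≡ 1 (mod 3).
    So t ≡ 1 (mod 3).
    Then x = 4181 + 4420·1 = 8601, valid modulo lcm(4420, 3) = 13260: x ≡ 8601 (mod 13260).
Verify against each original: 8601 mod 4 = 1, 8601 mod 5 = 1, 8601 mod 13 = 8, 8601 mod 17 = 16, 8601 mod 3 = 0.

x ≡ 8601 (mod 13260).


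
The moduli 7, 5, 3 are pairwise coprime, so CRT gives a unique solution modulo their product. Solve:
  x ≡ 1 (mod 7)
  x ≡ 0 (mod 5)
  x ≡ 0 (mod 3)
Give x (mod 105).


Moduli 7, 5, 3 are pairwise coprime; by CRT there is a unique solution modulo M = 7 · 5 · 3 = 105.
Solve pairwise, accumulating the modulus:
  Start with x ≡ 1 (mod 7).
  Combine with x ≡ 0 (mod 5): since gcd(7, 5) = 1, we get a unique residue mod 35.
    Write x = 1 + 7·t and substitute into x ≡ 0 (mod 5): 7·t ≡ 0 − 1 = -1 (mod 5).
    Reduce coefficients mod 5: 2·t ≡ 4 (mod 5).
    The inverse of 2 mod 5 is 3 (since 2·3 = 6 = 1·5 + 1), so t ≡ 3·4 = 12 ≡ 2 (mod 5).
    Then x = 1 + 7·2 = 15, valid modulo lcm(7, 5) = 35: x ≡ 15 (mod 35).
  Combine with x ≡ 0 (mod 3): since gcd(35, 3) = 1, we get a unique residue mod 105.
    Write x = 15 + 35·t and substitute into x ≡ 0 (mod 3): 35·t ≡ 0 − 15 = -15 (mod 3).
    Reduce coefficients mod 3: 2·t ≡ 0 (mod 3).
    The inverse of 2 mod 3 is 2 (since 2·2 = 4 = 1·3 + 1), so t ≡ 2·0 = 0 ≡ 0 (mod 3).
    Then x = 15 + 35·0 = 15, valid modulo lcm(35, 3) = 105: x ≡ 15 (mod 105).
Verify: 15 mod 7 = 1 ✓, 15 mod 5 = 0 ✓, 15 mod 3 = 0 ✓.

x ≡ 15 (mod 105).


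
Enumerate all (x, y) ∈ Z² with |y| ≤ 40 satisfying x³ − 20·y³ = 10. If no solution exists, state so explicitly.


The equation is x³ - 20y³ = 10. For fixed y, x³ = 20·y³ + 10, so a solution requires the RHS to be a perfect cube.
Strategy: iterate y from -40 to 40, compute RHS = 20·y³ + 10, and check whether it is a (positive or negative) perfect cube.
Check small values of y:
  y = 0: RHS = 10 is not a perfect cube.
  y = 1: RHS = 30 is not a perfect cube.
  y = -1: RHS = -10 is not a perfect cube.
  y = 2: RHS = 170 is not a perfect cube.
  y = -2: RHS = -150 is not a perfect cube.
  y = 3: RHS = 550 is not a perfect cube.
  y = -3: RHS = -530 is not a perfect cube.
Continuing the search up to |y| = 40 finds no solutions either.
No (x, y) in the scanned range satisfies the equation.

No integer solutions with |y| ≤ 40.


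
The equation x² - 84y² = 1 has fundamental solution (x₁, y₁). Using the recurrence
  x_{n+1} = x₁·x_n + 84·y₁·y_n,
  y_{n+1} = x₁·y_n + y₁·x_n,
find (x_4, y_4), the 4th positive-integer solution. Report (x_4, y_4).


Step 1: Find the fundamental solution (x₁, y₁) of x² - 84y² = 1.
  Expand √84 as a continued fraction. a₀ = ⌊√84⌋ = 9; iterate m_{k+1} = d_k·a_k − m_k, d_{k+1} = (84 − m_{k+1}²)/d_k, a_{k+1} = ⌊(a₀ + m_{k+1})/d_{k+1}⌋ (starting m₀ = 0, d₀ = 1), with convergents p_k = a_k·p_{k-1} + p_{k-2}, q_k = a_k·q_{k-1} + q_{k-2} (p₋₁ = 1, q₋₁ = 0):
  k = 0: a₀ = 9; p₀/q₀ = 9/1; p₀² − 84·q₀² = 81 − 84 = -3.
  k = 1: m = 9, d = 3, a = ⌊(9 + 9)/3⌋ = 6; p/q = (6·9 + 1)/(6·1 + 0) = 55/6; p² − 84·q² = 3025 − 3024 = 1.
  The first convergent with p² − 84·q² = 1 gives the fundamental solution (x₁, y₁) = (55, 6).
Step 2: Apply the recurrence (x_{n+1}, y_{n+1}) = (x₁x_n + 84y₁y_n, x₁y_n + y₁x_n) repeatedly.
  From (x_1, y_1) = (55, 6): x_2 = 55·55 + 84·6·6 = 6049; y_2 = 55·6 + 6·55 = 660.
  From (x_2, y_2) = (6049, 660): x_3 = 55·6049 + 84·6·660 = 665335; y_3 = 55·660 + 6·6049 = 72594.
  From (x_3, y_3) = (665335, 72594): x_4 = 55·665335 + 84·6·72594 = 73180801; y_4 = 55·72594 + 6·665335 = 7984680.
Step 3: Verify x_4² - 84·y_4² = 5355429635001601 - 5355429635001600 = 1 (should be 1). ✓

(x_1, y_1) = (55, 6); (x_4, y_4) = (73180801, 7984680).


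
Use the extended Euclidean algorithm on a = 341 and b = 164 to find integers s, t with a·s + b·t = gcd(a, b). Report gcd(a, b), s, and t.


Euclidean algorithm on (341, 164) — divide until remainder is 0:
  341 = 2 · 164 + 13
  164 = 12 · 13 + 8
  13 = 1 · 8 + 5
  8 = 1 · 5 + 3
  5 = 1 · 3 + 2
  3 = 1 · 2 + 1
  2 = 2 · 1 + 0
gcd(341, 164) = 1.
Track Bezout coefficients alongside the remainders: start with r₀ = 341 = a·1 + b·0 (s = 1, t = 0) and r₁ = 164 = a·0 + b·1 (s = 0, t = 1); each new remainder r_{k+1} = r_{k-1} − q_k·r_k inherits s_{k+1} = s_{k-1} − q_k·s_k, t_{k+1} = t_{k-1} − q_k·t_k, so r_k = a·s_k + b·t_k at every step:
  q = 2: r = 13, s = 1 − 2·0 = 1, t = 0 − 2·1 = -2  (check: 341·1 + 164·(-2) = 13)
  q = 12: r = 8, s = 0 − 12·1 = -12, t = 1 − 12·(-2) = 25  (check: 341·(-12) + 164·25 = 8)
  q = 1: r = 5, s = 1 − 1·(-12) = 13, t = -2 − 1·25 = -27  (check: 341·13 + 164·(-27) = 5)
  q = 1: r = 3, s = -12 − 1·13 = -25, t = 25 − 1·(-27) = 52  (check: 341·(-25) + 164·52 = 3)
  q = 1: r = 2, s = 13 − 1·(-25) = 38, t = -27 − 1·52 = -79  (check: 341·38 + 164·(-79) = 2)
  q = 1: r = 1, s = -25 − 1·38 = -63, t = 52 − 1·(-79) = 131  (check: 341·(-63) + 164·131 = 1)
The row with r = 1 (the gcd) gives the Bezout coefficients s = -63, t = 131.
Result: 341 · (-63) + 164 · (131) = 1.

gcd(341, 164) = 1; s = -63, t = 131 (check: 341·(-63) + 164·131 = 1).


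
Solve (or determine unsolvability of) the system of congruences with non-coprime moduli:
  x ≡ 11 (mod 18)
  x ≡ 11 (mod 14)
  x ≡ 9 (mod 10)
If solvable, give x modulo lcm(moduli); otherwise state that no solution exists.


Moduli 18, 14, 10 are not pairwise coprime, so CRT works modulo lcm(m_i) when all pairwise compatibility conditions hold.
Pairwise compatibility: gcd(m_i, m_j) must divide a_i - a_j for every pair.
Merge one congruence at a time:
  Start: x ≡ 11 (mod 18).
  Combine with x ≡ 11 (mod 14): gcd(18, 14) = 2; 11 - 11 = 0, which IS divisible by 2, so compatible.
    Write x = 11 + 18·t and substitute into x ≡ 11 (mod 14): 18·t ≡ 11 − 11 = 0 (mod 14).
    Divide the congruence (and modulus) by g = 2: 9·t ≡ 0 (mod 7).
    Reduce coefficients mod 7: 2·t ≡ 0 (mod 7).
    The inverse of 2 mod 7 is 4 (since 2·4 = 8 = 1·7 + 1), so t ≡ 4·0 = 0 ≡ 0 (mod 7).
    Then x = 11 + 18·0 = 11, valid modulo lcm(18, 14) = 126: x ≡ 11 (mod 126).
  Combine with x ≡ 9 (mod 10): gcd(126, 10) = 2; 9 - 11 = -2, which IS divisible by 2, so compatible.
    Write x = 11 + 126·t and substitute into x ≡ 9 (mod 10): 126·t ≡ 9 − 11 = -2 (mod 10).
    Divide the congruence (and modulus) by g = 2: 63·t ≡ -1 (mod 5).
    Reduce coefficients mod 5: 3·t ≡ 4 (mod 5).
    The inverse of 3 mod 5 is 2 (since 3·2 = 6 = 1·5 + 1), so t ≡ 2·4 = 8 ≡ 3 (mod 5).
    Then x = 11 + 126·3 = 389, valid modulo lcm(126, 10) = 630: x ≡ 389 (mod 630).
Verify: 389 mod 18 = 11, 389 mod 14 = 11, 389 mod 10 = 9.

x ≡ 389 (mod 630).


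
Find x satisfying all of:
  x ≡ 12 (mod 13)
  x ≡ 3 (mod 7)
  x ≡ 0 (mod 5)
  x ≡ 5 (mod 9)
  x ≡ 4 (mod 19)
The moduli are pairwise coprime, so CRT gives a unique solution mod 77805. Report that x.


Product of moduli M = 13 · 7 · 5 · 9 · 19 = 77805.
Merge one congruence at a time:
  Start: x ≡ 12 (mod 13).
  Combine with x ≡ 3 (mod 7); new modulus lcm = 91.
    Write x = 12 + 13·t and substitute into x ≡ 3 (mod 7): 13·t ≡ 3 − 12 = -9 (mod 7).
    Reduce coefficients mod 7: 6·t ≡ 5 (mod 7).
    The inverse of 6 mod 7 is 6 (since 6·6 = 36 = 5·7 + 1), so t ≡ 6·5 = 30 ≡ 2 (mod 7).
    Then x = 12 + 13·2 = 38, valid modulo lcm(13, 7) = 91: x ≡ 38 (mod 91).
  Combine with x ≡ 0 (mod 5); new modulus lcm = 455.
    Write x = 38 + 91·t and substitute into x ≡ 0 (mod 5): 91·t ≡ 0 − 38 = -38 (mod 5).
    Reduce coefficients mod 5: 1·t ≡ 2 (mod 5).
    So t ≡ 2 (mod 5).
    Then x = 38 + 91·2 = 220, valid modulo lcm(91, 5) = 455: x ≡ 220 (mod 455).
  Combine with x ≡ 5 (mod 9); new modulus lcm = 4095.
    Write x = 220 + 455·t and substitute into x ≡ 5 (mod 9): 455·t ≡ 5 − 220 = -215 (mod 9).
    Reduce coefficients mod 9: 5·t ≡ 1 (mod 9).
    The inverse of 5 mod 9 is 2 (since 5·2 = 10 = 1·9 + 1), so t ≡ 2·1 = 2 ≡ 2 (mod 9).
    Then x = 220 + 455·2 = 1130, valid modulo lcm(455, 9) = 4095: x ≡ 1130 (mod 4095).
  Combine with x ≡ 4 (mod 19); new modulus lcm = 77805.
    Write x = 1130 + 4095·t and substitute into x ≡ 4 (mod 19): 4095·t ≡ 4 − 1130 = -1126 (mod 19).
    Reduce coefficients mod 19: 10·t ≡ 14 (mod 19).
    The inverse of 10 mod 19 is 2 (since 10·2 = 20 = 1·19 + 1), so t ≡ 2·14 = 28 ≡ 9 (mod 19).
    Then x = 1130 + 4095·9 = 37985, valid modulo lcm(4095, 19) = 77805: x ≡ 37985 (mod 77805).
Verify against each original: 37985 mod 13 = 12, 37985 mod 7 = 3, 37985 mod 5 = 0, 37985 mod 9 = 5, 37985 mod 19 = 4.

x ≡ 37985 (mod 77805).


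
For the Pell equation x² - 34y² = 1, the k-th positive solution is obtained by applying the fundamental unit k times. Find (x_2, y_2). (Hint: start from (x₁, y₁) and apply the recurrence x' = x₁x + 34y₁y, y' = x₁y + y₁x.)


Step 1: Find the fundamental solution (x₁, y₁) of x² - 34y² = 1.
  Expand √34 as a continued fraction. a₀ = ⌊√34⌋ = 5; iterate m_{k+1} = d_k·a_k − m_k, d_{k+1} = (34 − m_{k+1}²)/d_k, a_{k+1} = ⌊(a₀ + m_{k+1})/d_{k+1}⌋ (starting m₀ = 0, d₀ = 1), with convergents p_k = a_k·p_{k-1} + p_{k-2}, q_k = a_k·q_{k-1} + q_{k-2} (p₋₁ = 1, q₋₁ = 0):
  k = 0: a₀ = 5; p₀/q₀ = 5/1; p₀² − 34·q₀² = 25 − 34 = -9.
  k = 1: m = 5, d = 9, a = ⌊(5 + 5)/9⌋ = 1; p/q = (1·5 + 1)/(1·1 + 0) = 6/1; p² − 34·q² = 36 − 34 = 2.
  k = 2: m = 4, d = 2, a = ⌊(5 + 4)/2⌋ = 4; p/q = (4·6 + 5)/(4·1 + 1) = 29/5; p² − 34·q² = 841 − 850 = -9.
  k = 3: m = 4, d = 9, a = ⌊(5 + 4)/9⌋ = 1; p/q = (1·29 + 6)/(1·5 + 1) = 35/6; p² − 34·q² = 1225 − 1224 = 1.
  The first convergent with p² − 34·q² = 1 gives the fundamental solution (x₁, y₁) = (35, 6).
Step 2: Apply the recurrence (x_{n+1}, y_{n+1}) = (x₁x_n + 34y₁y_n, x₁y_n + y₁x_n) repeatedly.
  From (x_1, y_1) = (35, 6): x_2 = 35·35 + 34·6·6 = 2449; y_2 = 35·6 + 6·35 = 420.
Step 3: Verify x_2² - 34·y_2² = 5997601 - 5997600 = 1 (should be 1). ✓

(x_1, y_1) = (35, 6); (x_2, y_2) = (2449, 420).


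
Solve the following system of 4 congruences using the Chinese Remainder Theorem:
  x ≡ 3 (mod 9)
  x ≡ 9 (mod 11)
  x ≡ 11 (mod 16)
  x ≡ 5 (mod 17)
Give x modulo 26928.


Product of moduli M = 9 · 11 · 16 · 17 = 26928.
Merge one congruence at a time:
  Start: x ≡ 3 (mod 9).
  Combine with x ≡ 9 (mod 11); new modulus lcm = 99.
    Write x = 3 + 9·t and substitute into x ≡ 9 (mod 11): 9·t ≡ 9 − 3 = 6 (mod 11).
    The inverse of 9 mod 11 is 5 (since 9·5 = 45 = 4·11 + 1), so t ≡ 5·6 = 30 ≡ 8 (mod 11).
    Then x = 3 + 9·8 = 75, valid modulo lcm(9, 11) = 99: x ≡ 75 (mod 99).
  Combine with x ≡ 11 (mod 16); new modulus lcm = 1584.
    Write x = 75 + 99·t and substitute into x ≡ 11 (mod 16): 99·t ≡ 11 − 75 = -64 (mod 16).
    Reduce coefficients mod 16: 3·t ≡ 0 (mod 16).
    The inverse of 3 mod 16 is 11 (since 3·11 = 33 = 2·16 + 1), so t ≡ 11·0 = 0 ≡ 0 (mod 16).
    Then x = 75 + 99·0 = 75, valid modulo lcm(99, 16) = 1584: x ≡ 75 (mod 1584).
  Combine with x ≡ 5 (mod 17); new modulus lcm = 26928.
    Write x = 75 + 1584·t and substitute into x ≡ 5 (mod 17): 1584·t ≡ 5 − 75 = -70 (mod 17).
    Reduce coefficients mod 17: 3·t ≡ 15 (mod 17).
    The inverse of 3 mod 17 is 6 (since 3·6 = 18 = 1·17 + 1), so t ≡ 6·15 = 90 ≡ 5 (mod 17).
    Then x = 75 + 1584·5 = 7995, valid modulo lcm(1584, 17) = 26928: x ≡ 7995 (mod 26928).
Verify against each original: 7995 mod 9 = 3, 7995 mod 11 = 9, 7995 mod 16 = 11, 7995 mod 17 = 5.

x ≡ 7995 (mod 26928).


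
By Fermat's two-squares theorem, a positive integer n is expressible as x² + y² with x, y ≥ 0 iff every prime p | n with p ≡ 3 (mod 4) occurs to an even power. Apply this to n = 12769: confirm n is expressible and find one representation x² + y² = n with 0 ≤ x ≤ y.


Step 1: Factor n = 12769 = 113^2.
Step 2: Check the mod-4 condition on each prime factor: 113 ≡ 1 (mod 4), exponent 2.
All primes ≡ 3 (mod 4) appear to even exponent (or don't appear), so by the two-squares theorem n IS expressible as a sum of two squares.
Step 3: Build a representation. Here n = 113 · 113 is a product of primes ≡ 1 (mod 4). Each prime p ≡ 1 (mod 4) is itself a sum of two squares; find a² by testing p − a² for a perfect square:
  113: 113 − 1² = 112, 113 − 2² = 109, 113 − 3² = 104, 113 − 4² = 97, 113 − 5² = 88, 113 − 6² = 77, 113 − 7² = 64 = 8² ⇒ 113 = 7² + 8².
  Combine using the Brahmagupta–Fibonacci identity (a² + b²)(c² + d²) = (ac − bd)² + (ad + bc)² = (ac + bd)² + (ad − bc)²:
  113 · 113 = 12769: from (7² + 8²)(7² + 8²), take (7·7 − 8·8, 7·8 + 8·7) = (49 − 64, 56 + 56) = (-15, 112); dropping signs (only squares matter) gives (15, 112); check 15² + 112² = 225 + 12544 = 12769 ✓.
Step 4: Order so x ≤ y and verify: 15² + 112² = 225 + 12544 = 12769 = n. ✓

n = 12769 = 15² + 112² (one valid representation with x ≤ y).


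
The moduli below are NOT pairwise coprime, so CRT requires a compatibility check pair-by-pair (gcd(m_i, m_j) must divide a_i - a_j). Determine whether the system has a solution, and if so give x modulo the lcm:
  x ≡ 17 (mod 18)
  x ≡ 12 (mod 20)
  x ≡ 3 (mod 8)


Moduli 18, 20, 8 are not pairwise coprime, so CRT works modulo lcm(m_i) when all pairwise compatibility conditions hold.
Pairwise compatibility: gcd(m_i, m_j) must divide a_i - a_j for every pair.
Merge one congruence at a time:
  Start: x ≡ 17 (mod 18).
  Combine with x ≡ 12 (mod 20): gcd(18, 20) = 2, and 12 - 17 = -5 is NOT divisible by 2.
    ⇒ system is inconsistent (no integer solution).

No solution (the system is inconsistent).


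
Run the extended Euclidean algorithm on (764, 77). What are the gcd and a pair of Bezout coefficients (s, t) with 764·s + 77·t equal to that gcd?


Euclidean algorithm on (764, 77) — divide until remainder is 0:
  764 = 9 · 77 + 71
  77 = 1 · 71 + 6
  71 = 11 · 6 + 5
  6 = 1 · 5 + 1
  5 = 5 · 1 + 0
gcd(764, 77) = 1.
Track Bezout coefficients alongside the remainders: start with r₀ = 764 = a·1 + b·0 (s = 1, t = 0) and r₁ = 77 = a·0 + b·1 (s = 0, t = 1); each new remainder r_{k+1} = r_{k-1} − q_k·r_k inherits s_{k+1} = s_{k-1} − q_k·s_k, t_{k+1} = t_{k-1} − q_k·t_k, so r_k = a·s_k + b·t_k at every step:
  q = 9: r = 71, s = 1 − 9·0 = 1, t = 0 − 9·1 = -9  (check: 764·1 + 77·(-9) = 71)
  q = 1: r = 6, s = 0 − 1·1 = -1, t = 1 − 1·(-9) = 10  (check: 764·(-1) + 77·10 = 6)
  q = 11: r = 5, s = 1 − 11·(-1) = 12, t = -9 − 11·10 = -119  (check: 764·12 + 77·(-119) = 5)
  q = 1: r = 1, s = -1 − 1·12 = -13, t = 10 − 1·(-119) = 129  (check: 764·(-13) + 77·129 = 1)
The row with r = 1 (the gcd) gives the Bezout coefficients s = -13, t = 129.
Result: 764 · (-13) + 77 · (129) = 1.

gcd(764, 77) = 1; s = -13, t = 129 (check: 764·(-13) + 77·129 = 1).


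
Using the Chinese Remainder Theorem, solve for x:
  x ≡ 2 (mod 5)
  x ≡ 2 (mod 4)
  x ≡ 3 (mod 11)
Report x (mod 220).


Moduli 5, 4, 11 are pairwise coprime; by CRT there is a unique solution modulo M = 5 · 4 · 11 = 220.
Solve pairwise, accumulating the modulus:
  Start with x ≡ 2 (mod 5).
  Combine with x ≡ 2 (mod 4): since gcd(5, 4) = 1, we get a unique residue mod 20.
    Write x = 2 + 5·t and substitute into x ≡ 2 (mod 4): 5·t ≡ 2 − 2 = 0 (mod 4).
    Reduce coefficients mod 4: 1·t ≡ 0 (mod 4).
    So t ≡ 0 (mod 4).
    Then x = 2 + 5·0 = 2, valid modulo lcm(5, 4) = 20: x ≡ 2 (mod 20).
  Combine with x ≡ 3 (mod 11): since gcd(20, 11) = 1, we get a unique residue mod 220.
    Write x = 2 + 20·t and substitute into x ≡ 3 (mod 11): 20·t ≡ 3 − 2 = 1 (mod 11).
    Reduce coefficients mod 11: 9·t ≡ 1 (mod 11).
    The inverse of 9 mod 11 is 5 (since 9·5 = 45 = 4·11 + 1), so t ≡ 5·1 = 5 ≡ 5 (mod 11).
    Then x = 2 + 20·5 = 102, valid modulo lcm(20, 11) = 220: x ≡ 102 (mod 220).
Verify: 102 mod 5 = 2 ✓, 102 mod 4 = 2 ✓, 102 mod 11 = 3 ✓.

x ≡ 102 (mod 220).


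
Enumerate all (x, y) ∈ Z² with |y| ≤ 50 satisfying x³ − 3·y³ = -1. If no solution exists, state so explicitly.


The equation is x³ - 3y³ = -1. For fixed y, x³ = 3·y³ − 1, so a solution requires the RHS to be a perfect cube.
Strategy: iterate y from -50 to 50, compute RHS = 3·y³ − 1, and check whether it is a (positive or negative) perfect cube.
Check small values of y:
  y = 0: RHS = -1 = (-1)³ ⇒ x = -1 works.
  y = 1: RHS = 2 is not a perfect cube.
  y = -1: RHS = -4 is not a perfect cube.
  y = 2: RHS = 23 is not a perfect cube.
  y = -2: RHS = -25 is not a perfect cube.
  y = 3: RHS = 80 is not a perfect cube.
  y = -3: RHS = -82 is not a perfect cube.
Continuing the search up to |y| = 50 finds no further solutions beyond those listed.
Collected solutions: (-1, 0).

Solutions (with |y| ≤ 50): (-1, 0).


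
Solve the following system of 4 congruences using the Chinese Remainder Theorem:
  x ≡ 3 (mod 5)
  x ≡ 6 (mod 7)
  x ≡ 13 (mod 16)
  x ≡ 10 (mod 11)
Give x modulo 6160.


Product of moduli M = 5 · 7 · 16 · 11 = 6160.
Merge one congruence at a time:
  Start: x ≡ 3 (mod 5).
  Combine with x ≡ 6 (mod 7); new modulus lcm = 35.
    Write x = 3 + 5·t and substitute into x ≡ 6 (mod 7): 5·t ≡ 6 − 3 = 3 (mod 7).
    The inverse of 5 mod 7 is 3 (since 5·3 = 15 = 2·7 + 1), so t ≡ 3·3 = 9 ≡ 2 (mod 7).
    Then x = 3 + 5·2 = 13, valid modulo lcm(5, 7) = 35: x ≡ 13 (mod 35).
  Combine with x ≡ 13 (mod 16); new modulus lcm = 560.
    Write x = 13 + 35·t and substitute into x ≡ 13 (mod 16): 35·t ≡ 13 − 13 = 0 (mod 16).
    Reduce coefficients mod 16: 3·t ≡ 0 (mod 16).
    The inverse of 3 mod 16 is 11 (since 3·11 = 33 = 2·16 + 1), so t ≡ 11·0 = 0 ≡ 0 (mod 16).
    Then x = 13 + 35·0 = 13, valid modulo lcm(35, 16) = 560: x ≡ 13 (mod 560).
  Combine with x ≡ 10 (mod 11); new modulus lcm = 6160.
    Write x = 13 + 560·t and substitute into x ≡ 10 (mod 11): 560·t ≡ 10 − 13 = -3 (mod 11).
    Reduce coefficients mod 11: 10·t ≡ 8 (mod 11).
    The inverse of 10 mod 11 is 10 (since 10·10 = 100 = 9·11 + 1), so t ≡ 10·8 = 80 ≡ 3 (mod 11).
    Then x = 13 + 560·3 = 1693, valid modulo lcm(560, 11) = 6160: x ≡ 1693 (mod 6160).
Verify against each original: 1693 mod 5 = 3, 1693 mod 7 = 6, 1693 mod 16 = 13, 1693 mod 11 = 10.

x ≡ 1693 (mod 6160).


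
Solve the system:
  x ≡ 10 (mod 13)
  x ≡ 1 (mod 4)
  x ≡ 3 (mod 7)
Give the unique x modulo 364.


Moduli 13, 4, 7 are pairwise coprime; by CRT there is a unique solution modulo M = 13 · 4 · 7 = 364.
Solve pairwise, accumulating the modulus:
  Start with x ≡ 10 (mod 13).
  Combine with x ≡ 1 (mod 4): since gcd(13, 4) = 1, we get a unique residue mod 52.
    Write x = 10 + 13·t and substitute into x ≡ 1 (mod 4): 13·t ≡ 1 − 10 = -9 (mod 4).
    Reduce coefficients mod 4: 1·t ≡ 3 (mod 4).
    So t ≡ 3 (mod 4).
    Then x = 10 + 13·3 = 49, valid modulo lcm(13, 4) = 52: x ≡ 49 (mod 52).
  Combine with x ≡ 3 (mod 7): since gcd(52, 7) = 1, we get a unique residue mod 364.
    Write x = 49 + 52·t and substitute into x ≡ 3 (mod 7): 52·t ≡ 3 − 49 = -46 (mod 7).
    Reduce coefficients mod 7: 3·t ≡ 3 (mod 7).
    The inverse of 3 mod 7 is 5 (since 3·5 = 15 = 2·7 + 1), so t ≡ 5·3 = 15 ≡ 1 (mod 7).
    Then x = 49 + 52·1 = 101, valid modulo lcm(52, 7) = 364: x ≡ 101 (mod 364).
Verify: 101 mod 13 = 10 ✓, 101 mod 4 = 1 ✓, 101 mod 7 = 3 ✓.

x ≡ 101 (mod 364).


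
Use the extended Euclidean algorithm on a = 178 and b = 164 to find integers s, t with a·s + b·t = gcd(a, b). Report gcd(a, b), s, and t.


Euclidean algorithm on (178, 164) — divide until remainder is 0:
  178 = 1 · 164 + 14
  164 = 11 · 14 + 10
  14 = 1 · 10 + 4
  10 = 2 · 4 + 2
  4 = 2 · 2 + 0
gcd(178, 164) = 2.
Track Bezout coefficients alongside the remainders: start with r₀ = 178 = a·1 + b·0 (s = 1, t = 0) and r₁ = 164 = a·0 + b·1 (s = 0, t = 1); each new remainder r_{k+1} = r_{k-1} − q_k·r_k inherits s_{k+1} = s_{k-1} − q_k·s_k, t_{k+1} = t_{k-1} − q_k·t_k, so r_k = a·s_k + b·t_k at every step:
  q = 1: r = 14, s = 1 − 1·0 = 1, t = 0 − 1·1 = -1  (check: 178·1 + 164·(-1) = 14)
  q = 11: r = 10, s = 0 − 11·1 = -11, t = 1 − 11·(-1) = 12  (check: 178·(-11) + 164·12 = 10)
  q = 1: r = 4, s = 1 − 1·(-11) = 12, t = -1 − 1·12 = -13  (check: 178·12 + 164·(-13) = 4)
  q = 2: r = 2, s = -11 − 2·12 = -35, t = 12 − 2·(-13) = 38  (check: 178·(-35) + 164·38 = 2)
The row with r = 2 (the gcd) gives the Bezout coefficients s = -35, t = 38.
Result: 178 · (-35) + 164 · (38) = 2.

gcd(178, 164) = 2; s = -35, t = 38 (check: 178·(-35) + 164·38 = 2).


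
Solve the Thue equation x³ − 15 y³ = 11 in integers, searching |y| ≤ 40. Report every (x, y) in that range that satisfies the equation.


The equation is x³ - 15y³ = 11. For fixed y, x³ = 15·y³ + 11, so a solution requires the RHS to be a perfect cube.
Strategy: iterate y from -40 to 40, compute RHS = 15·y³ + 11, and check whether it is a (positive or negative) perfect cube.
Check small values of y:
  y = 0: RHS = 11 is not a perfect cube.
  y = 1: RHS = 26 is not a perfect cube.
  y = -1: RHS = -4 is not a perfect cube.
  y = 2: RHS = 131 is not a perfect cube.
  y = -2: RHS = -109 is not a perfect cube.
  y = 3: RHS = 416 is not a perfect cube.
  y = -3: RHS = -394 is not a perfect cube.
Continuing the search up to |y| = 40 finds no solutions either.
No (x, y) in the scanned range satisfies the equation.

No integer solutions with |y| ≤ 40.


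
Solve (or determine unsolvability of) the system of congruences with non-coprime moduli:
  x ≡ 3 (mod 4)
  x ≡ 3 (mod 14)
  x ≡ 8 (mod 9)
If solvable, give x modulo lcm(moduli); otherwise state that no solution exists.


Moduli 4, 14, 9 are not pairwise coprime, so CRT works modulo lcm(m_i) when all pairwise compatibility conditions hold.
Pairwise compatibility: gcd(m_i, m_j) must divide a_i - a_j for every pair.
Merge one congruence at a time:
  Start: x ≡ 3 (mod 4).
  Combine with x ≡ 3 (mod 14): gcd(4, 14) = 2; 3 - 3 = 0, which IS divisible by 2, so compatible.
    Write x = 3 + 4·t and substitute into x ≡ 3 (mod 14): 4·t ≡ 3 − 3 = 0 (mod 14).
    Divide the congruence (and modulus) by g = 2: 2·t ≡ 0 (mod 7).
    The inverse of 2 mod 7 is 4 (since 2·4 = 8 = 1·7 + 1), so t ≡ 4·0 = 0 ≡ 0 (mod 7).
    Then x = 3 + 4·0 = 3, valid modulo lcm(4, 14) = 28: x ≡ 3 (mod 28).
  Combine with x ≡ 8 (mod 9): gcd(28, 9) = 1; 8 - 3 = 5, which IS divisible by 1, so compatible.
    Write x = 3 + 28·t and substitute into x ≡ 8 (mod 9): 28·t ≡ 8 − 3 = 5 (mod 9).
    Reduce coefficients mod 9: 1·t ≡ 5 (mod 9).
    So t ≡ 5 (mod 9).
    Then x = 3 + 28·5 = 143, valid modulo lcm(28, 9) = 252: x ≡ 143 (mod 252).
Verify: 143 mod 4 = 3, 143 mod 14 = 3, 143 mod 9 = 8.

x ≡ 143 (mod 252).


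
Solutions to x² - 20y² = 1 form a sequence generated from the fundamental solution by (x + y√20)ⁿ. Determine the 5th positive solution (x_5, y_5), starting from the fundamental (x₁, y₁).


Step 1: Find the fundamental solution (x₁, y₁) of x² - 20y² = 1.
  Expand √20 as a continued fraction. a₀ = ⌊√20⌋ = 4; iterate m_{k+1} = d_k·a_k − m_k, d_{k+1} = (20 − m_{k+1}²)/d_k, a_{k+1} = ⌊(a₀ + m_{k+1})/d_{k+1}⌋ (starting m₀ = 0, d₀ = 1), with convergents p_k = a_k·p_{k-1} + p_{k-2}, q_k = a_k·q_{k-1} + q_{k-2} (p₋₁ = 1, q₋₁ = 0):
  k = 0: a₀ = 4; p₀/q₀ = 4/1; p₀² − 20·q₀² = 16 − 20 = -4.
  k = 1: m = 4, d = 4, a = ⌊(4 + 4)/4⌋ = 2; p/q = (2·4 + 1)/(2·1 + 0) = 9/2; p² − 20·q² = 81 − 80 = 1.
  The first convergent with p² − 20·q² = 1 gives the fundamental solution (x₁, y₁) = (9, 2).
Step 2: Apply the recurrence (x_{n+1}, y_{n+1}) = (x₁x_n + 20y₁y_n, x₁y_n + y₁x_n) repeatedly.
  From (x_1, y_1) = (9, 2): x_2 = 9·9 + 20·2·2 = 161; y_2 = 9·2 + 2·9 = 36.
  From (x_2, y_2) = (161, 36): x_3 = 9·161 + 20·2·36 = 2889; y_3 = 9·36 + 2·161 = 646.
  From (x_3, y_3) = (2889, 646): x_4 = 9·2889 + 20·2·646 = 51841; y_4 = 9·646 + 2·2889 = 11592.
  From (x_4, y_4) = (51841, 11592): x_5 = 9·51841 + 20·2·11592 = 930249; y_5 = 9·11592 + 2·51841 = 208010.
Step 3: Verify x_5² - 20·y_5² = 865363202001 - 865363202000 = 1 (should be 1). ✓

(x_1, y_1) = (9, 2); (x_5, y_5) = (930249, 208010).


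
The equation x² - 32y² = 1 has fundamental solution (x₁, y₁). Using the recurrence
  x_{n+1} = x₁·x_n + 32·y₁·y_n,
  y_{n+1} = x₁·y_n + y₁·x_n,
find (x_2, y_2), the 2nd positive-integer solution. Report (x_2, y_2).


Step 1: Find the fundamental solution (x₁, y₁) of x² - 32y² = 1.
  Expand √32 as a continued fraction. a₀ = ⌊√32⌋ = 5; iterate m_{k+1} = d_k·a_k − m_k, d_{k+1} = (32 − m_{k+1}²)/d_k, a_{k+1} = ⌊(a₀ + m_{k+1})/d_{k+1}⌋ (starting m₀ = 0, d₀ = 1), with convergents p_k = a_k·p_{k-1} + p_{k-2}, q_k = a_k·q_{k-1} + q_{k-2} (p₋₁ = 1, q₋₁ = 0):
  k = 0: a₀ = 5; p₀/q₀ = 5/1; p₀² − 32·q₀² = 25 − 32 = -7.
  k = 1: m = 5, d = 7, a = ⌊(5 + 5)/7⌋ = 1; p/q = (1·5 + 1)/(1·1 + 0) = 6/1; p² − 32·q² = 36 − 32 = 4.
  k = 2: m = 2, d = 4, a = ⌊(5 + 2)/4⌋ = 1; p/q = (1·6 + 5)/(1·1 + 1) = 11/2; p² − 32·q² = 121 − 128 = -7.
  k = 3: m = 2, d = 7, a = ⌊(5 + 2)/7⌋ = 1; p/q = (1·11 + 6)/(1·2 + 1) = 17/3; p² − 32·q² = 289 − 288 = 1.
  The first convergent with p² − 32·q² = 1 gives the fundamental solution (x₁, y₁) = (17, 3).
Step 2: Apply the recurrence (x_{n+1}, y_{n+1}) = (x₁x_n + 32y₁y_n, x₁y_n + y₁x_n) repeatedly.
  From (x_1, y_1) = (17, 3): x_2 = 17·17 + 32·3·3 = 577; y_2 = 17·3 + 3·17 = 102.
Step 3: Verify x_2² - 32·y_2² = 332929 - 332928 = 1 (should be 1). ✓

(x_1, y_1) = (17, 3); (x_2, y_2) = (577, 102).


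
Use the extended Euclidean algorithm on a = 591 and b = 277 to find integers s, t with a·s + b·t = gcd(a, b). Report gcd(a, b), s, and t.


Euclidean algorithm on (591, 277) — divide until remainder is 0:
  591 = 2 · 277 + 37
  277 = 7 · 37 + 18
  37 = 2 · 18 + 1
  18 = 18 · 1 + 0
gcd(591, 277) = 1.
Track Bezout coefficients alongside the remainders: start with r₀ = 591 = a·1 + b·0 (s = 1, t = 0) and r₁ = 277 = a·0 + b·1 (s = 0, t = 1); each new remainder r_{k+1} = r_{k-1} − q_k·r_k inherits s_{k+1} = s_{k-1} − q_k·s_k, t_{k+1} = t_{k-1} − q_k·t_k, so r_k = a·s_k + b·t_k at every step:
  q = 2: r = 37, s = 1 − 2·0 = 1, t = 0 − 2·1 = -2  (check: 591·1 + 277·(-2) = 37)
  q = 7: r = 18, s = 0 − 7·1 = -7, t = 1 − 7·(-2) = 15  (check: 591·(-7) + 277·15 = 18)
  q = 2: r = 1, s = 1 − 2·(-7) = 15, t = -2 − 2·15 = -32  (check: 591·15 + 277·(-32) = 1)
The row with r = 1 (the gcd) gives the Bezout coefficients s = 15, t = -32.
Result: 591 · (15) + 277 · (-32) = 1.

gcd(591, 277) = 1; s = 15, t = -32 (check: 591·15 + 277·(-32) = 1).


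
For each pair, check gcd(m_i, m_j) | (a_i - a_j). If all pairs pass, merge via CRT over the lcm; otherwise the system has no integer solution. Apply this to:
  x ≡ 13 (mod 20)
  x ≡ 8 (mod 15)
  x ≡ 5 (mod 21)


Moduli 20, 15, 21 are not pairwise coprime, so CRT works modulo lcm(m_i) when all pairwise compatibility conditions hold.
Pairwise compatibility: gcd(m_i, m_j) must divide a_i - a_j for every pair.
Merge one congruence at a time:
  Start: x ≡ 13 (mod 20).
  Combine with x ≡ 8 (mod 15): gcd(20, 15) = 5; 8 - 13 = -5, which IS divisible by 5, so compatible.
    Write x = 13 + 20·t and substitute into x ≡ 8 (mod 15): 20·t ≡ 8 − 13 = -5 (mod 15).
    Divide the congruence (and modulus) by g = 5: 4·t ≡ -1 (mod 3).
    Reduce coefficients mod 3: 1·t ≡ 2 (mod 3).
    So t ≡ 2 (mod 3).
    Then x = 13 + 20·2 = 53, valid modulo lcm(20, 15) = 60: x ≡ 53 (mod 60).
  Combine with x ≡ 5 (mod 21): gcd(60, 21) = 3; 5 - 53 = -48, which IS divisible by 3, so compatible.
    Write x = 53 + 60·t and substitute into x ≡ 5 (mod 21): 60·t ≡ 5 − 53 = -48 (mod 21).
    Divide the congruence (and modulus) by g = 3: 20·t ≡ -16 (mod 7).
    Reduce coefficients mod 7: 6·t ≡ 5 (mod 7).
    The inverse of 6 mod 7 is 6 (since 6·6 = 36 = 5·7 + 1), so t ≡ 6·5 = 30 ≡ 2 (mod 7).
    Then x = 53 + 60·2 = 173, valid modulo lcm(60, 21) = 420: x ≡ 173 (mod 420).
Verify: 173 mod 20 = 13, 173 mod 15 = 8, 173 mod 21 = 5.

x ≡ 173 (mod 420).
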